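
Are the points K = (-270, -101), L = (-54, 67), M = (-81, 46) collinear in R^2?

Yes

KL = (216, 168), KM = (189, 147).
det[KL; KM] = (216)(147) − (168)(189) = 0.
The determinant is zero, so the points are collinear.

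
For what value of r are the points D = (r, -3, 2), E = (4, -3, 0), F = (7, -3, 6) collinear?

5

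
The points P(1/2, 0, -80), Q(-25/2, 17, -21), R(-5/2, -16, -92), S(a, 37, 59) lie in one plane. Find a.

The points are coplanar iff PQ · (PR × PS) = 0.
Expanding, this is linear in a: (740)a + (23310) = 0.
So a = -63/2.

-63/2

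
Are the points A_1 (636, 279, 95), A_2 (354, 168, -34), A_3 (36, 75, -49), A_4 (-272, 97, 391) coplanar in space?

Yes

The four points are coplanar iff the 3×3 determinant with rows A_1A_2, A_1A_3, A_1A_4 is zero.
Rows: (-282, -111, -129), (-600, -204, -144), (-908, -182, 296).
Expanding along the first row: (-282)(-86592) − (-111)(-308352) + (-129)(-76032) = 0.
Zero determinant ⇒ coplanar.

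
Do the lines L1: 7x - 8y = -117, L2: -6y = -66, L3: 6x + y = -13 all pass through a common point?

No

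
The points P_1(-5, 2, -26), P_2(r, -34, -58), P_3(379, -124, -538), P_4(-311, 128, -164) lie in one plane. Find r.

Coplanarity ⇔ det[P_1P_2; P_1P_3; P_1P_4] = 0.
Expanding, this is linear in r: (81900)r + (-7452900) = 0.
So r = 91.

91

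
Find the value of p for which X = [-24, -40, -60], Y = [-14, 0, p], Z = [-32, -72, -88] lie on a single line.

-25

Direction XZ = (-8, -32, -28). From the x-coordinate of Y, the parameter along the line is τ = (-14 − (-24))/(-8) = -5/4.
Then p = (-60) + (-5/4)·(-28) = -25.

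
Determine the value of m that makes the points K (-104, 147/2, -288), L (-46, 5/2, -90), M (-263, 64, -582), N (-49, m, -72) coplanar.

-17

Normal to plane KLM: n = (22755, -14430, -11840); plane equation n·P = -17205.
Requiring n·N = -17205: (-14430)m + (-262515) = -17205.
So m = -17.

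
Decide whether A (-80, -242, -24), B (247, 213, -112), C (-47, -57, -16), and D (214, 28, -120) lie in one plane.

Yes

A normal to the plane through A, B, C is n = AB × AC = (19920, -5520, 45480).
The plane has equation n·P = -1349280. For D: n·D = -1349280.
Equal, so D lies in the plane and all four are coplanar.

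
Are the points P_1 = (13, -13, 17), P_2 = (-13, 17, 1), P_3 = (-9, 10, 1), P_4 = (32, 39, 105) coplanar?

Yes

With P_1 as base: P_1P_2 = (-26, 30, -16), P_1P_3 = (-22, 23, -16), P_1P_4 = (19, 52, 88).
P_1P_3 × P_1P_4 = (2856, 1632, -1581).
P_1P_2 · (P_1P_3 × P_1P_4) = 0.
The scalar triple product vanishes, so the four points are coplanar.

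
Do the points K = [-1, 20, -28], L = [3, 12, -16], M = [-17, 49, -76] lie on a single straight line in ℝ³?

KL = (4, -8, 12), KM = (-16, 29, -48).
Comparing components 2 and 3: (-8)(-48) − (12)(29) = 36 ≠ 0, so KL and KM are not parallel and the points are not collinear.

No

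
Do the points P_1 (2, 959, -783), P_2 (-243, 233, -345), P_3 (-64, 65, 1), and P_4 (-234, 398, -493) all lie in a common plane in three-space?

Yes

With P_1 as base: P_1P_2 = (-245, -726, 438), P_1P_3 = (-66, -894, 784), P_1P_4 = (-236, -561, 290).
P_1P_3 × P_1P_4 = (180564, -165884, -173958).
P_1P_2 · (P_1P_3 × P_1P_4) = 0.
The scalar triple product vanishes, so the four points are coplanar.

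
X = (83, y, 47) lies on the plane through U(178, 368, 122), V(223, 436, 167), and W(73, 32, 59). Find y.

Coplanarity requires UV · (UW × UX) = 0.
UV = (45, 68, 45), UW = (-105, -336, -63); the triple product is linear in y with coefficient -1890 and constant term 264600.
Setting it to zero: y = 140.

140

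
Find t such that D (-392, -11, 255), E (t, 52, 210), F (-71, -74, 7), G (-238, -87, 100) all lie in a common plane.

Normal to plane DFG: n = (-9083, 11563, -14694); plane equation n·P = -313627.
Requiring n·E = -313627: (-9083)t + (-2484464) = -313627.
So t = -239.

-239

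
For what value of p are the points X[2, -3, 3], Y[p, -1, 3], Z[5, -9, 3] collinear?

1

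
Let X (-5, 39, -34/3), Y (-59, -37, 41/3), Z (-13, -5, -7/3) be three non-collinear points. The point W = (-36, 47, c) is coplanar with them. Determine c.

-16/3

The plane through X, Y, Z has equation 416x + 286y + 1768z = -32890/3.
Substituting W: (1768)c + (-1534) = -32890/3, so c = -16/3.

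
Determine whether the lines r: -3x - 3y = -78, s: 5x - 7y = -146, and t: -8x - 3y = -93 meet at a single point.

Yes

Intersecting r and s: solving the 2×2 system gives (x, y) = (3, 23).
Substitute into t: (-8)(3) + (-3)(23) = -93.
This equals -93, so (3, 23) lies on all three lines and they are concurrent.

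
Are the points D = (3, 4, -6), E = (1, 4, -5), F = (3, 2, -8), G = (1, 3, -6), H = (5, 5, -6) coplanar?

Yes

The plane through D, E, F has normal n = DE × DF = (2, -4, 4) and equation n·P = -34.
Checking the remaining points: n·G = -34, n·H = -34.
All equal -34, so all 5 points lie in one plane.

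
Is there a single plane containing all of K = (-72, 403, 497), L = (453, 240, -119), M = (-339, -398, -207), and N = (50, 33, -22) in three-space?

No

A normal to the plane through K, L, M is n = KL × KM = (-378664, 534072, -464046).
The plane has equation n·P = 11863962. For N: n·N = 8900188.
8900188 ≠ 11863962, so N is off the plane.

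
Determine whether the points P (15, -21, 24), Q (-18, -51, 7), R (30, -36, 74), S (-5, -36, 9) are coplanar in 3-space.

Yes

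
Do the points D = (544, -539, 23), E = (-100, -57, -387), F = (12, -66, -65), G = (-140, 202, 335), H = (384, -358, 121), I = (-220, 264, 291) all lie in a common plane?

The plane through D, E, F has normal n = DE × DF = (151514, 161448, -48188) and equation n·P = -5705180.
Checking the remaining points: n·G = -4742444, n·H = -5447756, n·I = -4733516.
Since n·G = -4742444 ≠ -5705180, G is off the plane and the points are not all coplanar.

No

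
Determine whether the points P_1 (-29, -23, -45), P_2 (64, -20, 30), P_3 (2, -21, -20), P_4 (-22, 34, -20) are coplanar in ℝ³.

No

The four points are coplanar iff the 3×3 determinant with rows P_1P_2, P_1P_3, P_1P_4 is zero.
Rows: (93, 3, 75), (31, 2, 25), (7, 57, 25).
Expanding along the first row: (93)(-1375) − (3)(600) + (75)(1753) = 1800.
Nonzero ⇒ not coplanar.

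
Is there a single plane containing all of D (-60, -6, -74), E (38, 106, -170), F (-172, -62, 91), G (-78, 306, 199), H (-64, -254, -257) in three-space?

Yes

The plane through D, E, F has normal n = DE × DF = (13104, -5418, 7056) and equation n·P = -1275876.
Checking the remaining points: n·G = -1275876, n·H = -1275876.
All equal -1275876, so all 5 points lie in one plane.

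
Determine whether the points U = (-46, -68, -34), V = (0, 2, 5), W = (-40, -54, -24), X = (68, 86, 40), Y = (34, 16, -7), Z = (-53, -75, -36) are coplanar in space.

The plane through U, V, W has normal n = UV × UW = (154, -226, 224) and equation n·P = 668.
Checking the remaining points: n·X = -4, n·Y = 52, n·Z = 724.
Since n·X = -4 ≠ 668, X is off the plane and the points are not all coplanar.

No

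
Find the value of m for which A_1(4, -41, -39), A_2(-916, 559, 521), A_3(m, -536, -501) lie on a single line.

763

Direction A_1A_2 = (-920, 600, 560). From the y-coordinate of A_3, the parameter along the line is τ = (-536 − (-41))/600 = -33/40.
Then m = 4 + (-33/40)·(-920) = 763.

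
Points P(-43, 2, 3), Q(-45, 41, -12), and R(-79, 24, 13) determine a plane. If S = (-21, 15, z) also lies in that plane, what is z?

Coplanarity requires PQ · (PR × PS) = 0.
PQ = (-2, 39, -15), PR = (-36, 22, 10); the triple product is linear in z with coefficient 1360 and constant term 19040.
Setting it to zero: z = -14.

-14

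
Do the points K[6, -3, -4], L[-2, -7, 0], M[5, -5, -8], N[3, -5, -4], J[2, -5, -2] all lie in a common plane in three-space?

Yes

The plane through K, L, M has normal n = KL × KM = (24, -36, 12) and equation n·P = 204.
Checking the remaining points: n·N = 204, n·J = 204.
All equal 204, so all 5 points lie in one plane.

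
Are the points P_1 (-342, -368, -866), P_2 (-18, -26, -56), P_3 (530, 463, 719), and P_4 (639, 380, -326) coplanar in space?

A normal to the plane through P_1, P_2, P_3 is n = P_1P_2 × P_1P_3 = (-131040, 192780, -28980).
The plane has equation n·P = -1030680. For P_4: n·P_4 = -1030680.
Equal, so P_4 lies in the plane and all four are coplanar.

Yes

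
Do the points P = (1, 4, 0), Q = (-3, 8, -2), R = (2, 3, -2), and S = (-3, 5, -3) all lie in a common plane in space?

No

With P as base: PQ = (-4, 4, -2), PR = (1, -1, -2), PS = (-4, 1, -3).
PR × PS = (5, 11, -3).
PQ · (PR × PS) = 30.
Since 30 ≠ 0, the four points are not coplanar.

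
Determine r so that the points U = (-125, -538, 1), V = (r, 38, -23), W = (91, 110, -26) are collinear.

67

Collinearity requires UV × UW = 0; each component is linear in r.
The y-component gives (27)r + (-1809) = 0, so r = 67.
The remaining components then also vanish.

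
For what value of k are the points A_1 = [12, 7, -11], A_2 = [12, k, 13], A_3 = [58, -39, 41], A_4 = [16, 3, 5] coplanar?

Normal to plane A_1A_3A_4: n = (-528, -528, 0); plane equation n·P = -10032.
Requiring n·A_2 = -10032: (-528)k + (-6336) = -10032.
So k = 7.

7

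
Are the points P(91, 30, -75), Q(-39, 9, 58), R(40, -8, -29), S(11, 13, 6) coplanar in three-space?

With P as base: PQ = (-130, -21, 133), PR = (-51, -38, 46), PS = (-80, -17, 81).
PR × PS = (-2296, 451, -2173).
PQ · (PR × PS) = 0.
The scalar triple product vanishes, so the four points are coplanar.

Yes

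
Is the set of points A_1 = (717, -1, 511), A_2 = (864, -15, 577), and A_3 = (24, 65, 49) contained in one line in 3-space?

A_1A_2 = (147, -14, 66), A_1A_3 = (-693, 66, -462).
A_1A_2 × A_1A_3 = (2112, 22176, 0).
The cross product is nonzero, so the points do not lie on one line.

No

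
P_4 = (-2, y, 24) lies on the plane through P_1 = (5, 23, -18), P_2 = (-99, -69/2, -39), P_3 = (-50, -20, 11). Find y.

A normal to the plane is n = P_1P_2 × P_1P_3 = (-5141/2, 4171, 2619/2).
P_4 lies in the plane iff n · P_1P_4 = 0.
This gives (4171)y + (-45881/2) = 0, so y = 11/2.

11/2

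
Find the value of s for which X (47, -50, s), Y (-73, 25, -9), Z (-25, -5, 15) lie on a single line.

Direction YZ = (48, -30, 24). From the x-coordinate of X, the parameter along the line is τ = (47 − (-73))/48 = 5/2.
Then s = (-9) + 5/2·(24) = 51.

51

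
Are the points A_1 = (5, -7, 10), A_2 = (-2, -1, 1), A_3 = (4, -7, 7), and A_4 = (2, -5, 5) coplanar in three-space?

The four points are coplanar iff the 3×3 determinant with rows A_1A_2, A_1A_3, A_1A_4 is zero.
Rows: (-7, 6, -9), (-1, 0, -3), (-3, 2, -5).
Expanding along the first row: (-7)(6) − (6)(-4) + (-9)(-2) = 0.
Zero determinant ⇒ coplanar.

Yes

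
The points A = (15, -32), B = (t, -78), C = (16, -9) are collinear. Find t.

13

The three points are collinear iff det[AB; AC] = 0.
This determinant is linear in t: (23)t + (-299) = 0, so t = 13.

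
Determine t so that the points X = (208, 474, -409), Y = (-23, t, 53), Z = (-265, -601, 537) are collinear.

Direction XZ = (-473, -1075, 946). From the x-coordinate of Y, the parameter along the line is τ = (-23 − 208)/(-473) = 21/43.
Then t = 474 + 21/43·(-1075) = -51.

-51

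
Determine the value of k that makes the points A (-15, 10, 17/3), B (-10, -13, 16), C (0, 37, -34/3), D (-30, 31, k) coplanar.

-4/3

Coplanarity ⇔ det[AB; AC; AD] = 0.
Expanding, this is linear in k: (480)k + (640) = 0.
So k = -4/3.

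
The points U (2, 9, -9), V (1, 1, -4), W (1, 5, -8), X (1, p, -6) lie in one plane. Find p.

3

The points are coplanar iff UV · (UW × UX) = 0.
Expanding, this is linear in p: (-4)p + (12) = 0.
So p = 3.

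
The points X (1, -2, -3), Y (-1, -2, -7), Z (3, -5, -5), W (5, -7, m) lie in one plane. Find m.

Normal to plane XYZ: n = (-12, -12, 6); plane equation n·P = -6.
Requiring n·W = -6: (6)m + (24) = -6.
So m = -5.

-5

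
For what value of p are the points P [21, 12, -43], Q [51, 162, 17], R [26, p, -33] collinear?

Collinearity requires PQ × PR = 0; each component is linear in p.
The x-component gives (-60)p + (2220) = 0, so p = 37.
The remaining components then also vanish.

37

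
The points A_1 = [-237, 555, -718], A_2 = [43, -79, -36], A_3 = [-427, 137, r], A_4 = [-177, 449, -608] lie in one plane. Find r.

Coplanarity ⇔ det[A_1A_2; A_1A_3; A_1A_4] = 0.
Expanding, this is linear in r: (-8360)r + (-1287440) = 0.
So r = -154.

-154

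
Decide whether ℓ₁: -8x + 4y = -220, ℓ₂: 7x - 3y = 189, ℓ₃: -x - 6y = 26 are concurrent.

The three lines meet at one point iff the augmented coefficient matrix [aᵢ bᵢ cᵢ] has rank < 3, i.e. its determinant vanishes.
Here the determinant is -32.
Nonzero, so no common point exists.

No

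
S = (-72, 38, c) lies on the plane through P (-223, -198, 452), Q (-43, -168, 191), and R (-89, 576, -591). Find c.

-5

The plane through P, Q, R has equation 170724x + 152766y + 135300z = -7163520.
Substituting S: (135300)c + (-6487020) = -7163520, so c = -5.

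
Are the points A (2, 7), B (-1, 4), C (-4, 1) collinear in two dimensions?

Yes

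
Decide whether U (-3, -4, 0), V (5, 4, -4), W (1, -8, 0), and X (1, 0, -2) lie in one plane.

The four points are coplanar iff the 3×3 determinant with rows UV, UW, UX is zero.
Rows: (8, 8, -4), (4, -4, 0), (4, 4, -2).
Expanding along the first row: (8)(8) − (8)(-8) + (-4)(32) = 0.
Zero determinant ⇒ coplanar.

Yes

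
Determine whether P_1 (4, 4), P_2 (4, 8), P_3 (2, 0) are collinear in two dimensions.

No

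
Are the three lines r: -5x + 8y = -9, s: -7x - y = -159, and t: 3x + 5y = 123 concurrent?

Yes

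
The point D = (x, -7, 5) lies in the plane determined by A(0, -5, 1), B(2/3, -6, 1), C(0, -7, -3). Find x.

8/3

The plane through A, B, C has equation 4x + (8/3)y − (4/3)z = -44/3.
Substituting D: (4)x + (-76/3) = -44/3, so x = 8/3.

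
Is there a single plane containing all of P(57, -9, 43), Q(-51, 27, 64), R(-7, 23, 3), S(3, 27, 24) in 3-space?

No

A normal to the plane through P, Q, R is n = PQ × PR = (-2112, -5664, -1152).
The plane has equation n·X = -118944. For S: n·S = -186912.
-186912 ≠ -118944, so S is off the plane.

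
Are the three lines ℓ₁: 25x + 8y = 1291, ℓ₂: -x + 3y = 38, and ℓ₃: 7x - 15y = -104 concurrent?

Yes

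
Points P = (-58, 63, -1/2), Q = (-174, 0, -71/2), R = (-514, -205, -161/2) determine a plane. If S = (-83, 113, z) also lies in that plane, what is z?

The plane through P, Q, R has equation −4340x + 6680y + 2360z = 671380.
Substituting S: (2360)z + (1115060) = 671380, so z = -188.

-188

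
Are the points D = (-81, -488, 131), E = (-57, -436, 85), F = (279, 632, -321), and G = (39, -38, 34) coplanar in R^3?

Yes

With D as base: DE = (24, 52, -46), DF = (360, 1120, -452), DG = (120, 450, -97).
DF × DG = (94760, -19320, 27600).
DE · (DF × DG) = 0.
The scalar triple product vanishes, so the four points are coplanar.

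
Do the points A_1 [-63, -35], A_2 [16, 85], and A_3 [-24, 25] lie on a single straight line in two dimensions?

No

A_1A_2 = (79, 120), A_1A_3 = (39, 60).
If collinear, A_1A_3 would be a scalar multiple of A_1A_2. But (79)·(60) ≠ (120)·(39) (difference 60), so they are not parallel; the points are not collinear.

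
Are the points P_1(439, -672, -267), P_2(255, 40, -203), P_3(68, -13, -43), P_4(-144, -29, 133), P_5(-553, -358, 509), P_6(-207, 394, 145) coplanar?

The plane through P_1, P_2, P_3 has normal n = P_1P_2 × P_1P_3 = (117312, 17472, 142896) and equation n·P = 1605552.
Checking the remaining points: n·P_4 = 1605552, n·P_5 = 1605552, n·P_6 = 3320304.
Since n·P_6 = 3320304 ≠ 1605552, P_6 is off the plane and the points are not all coplanar.

No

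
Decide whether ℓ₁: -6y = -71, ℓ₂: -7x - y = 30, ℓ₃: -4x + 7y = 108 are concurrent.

Intersecting ℓ₁ and ℓ₂: solving the 2×2 system gives (x, y) = (-251/42, 71/6).
Substitute into ℓ₃: (-4)(-251/42) + (7)(71/6) = 4483/42.
But ℓ₃ requires 108 ≠ 4483/42, so the three lines have no common point.

No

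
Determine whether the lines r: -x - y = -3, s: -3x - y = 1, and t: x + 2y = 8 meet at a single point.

Yes

The three lines meet at one point iff the augmented coefficient matrix [aᵢ bᵢ cᵢ] has rank < 3, i.e. its determinant vanishes.
Here the determinant is 0.
It vanishes, so the lines are concurrent at (-2, 5).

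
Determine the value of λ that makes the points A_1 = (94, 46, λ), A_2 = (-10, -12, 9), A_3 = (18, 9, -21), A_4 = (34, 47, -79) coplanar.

-71

The points are coplanar iff A_1A_2 · (A_1A_3 × A_1A_4) = 0.
Expanding, this is linear in λ: (-728)λ + (-51688) = 0.
So λ = -71.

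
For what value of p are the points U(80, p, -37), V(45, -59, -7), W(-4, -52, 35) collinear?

-64

Collinearity requires UV × UW = 0; each component is linear in p.
The x-component gives (-42)p + (-2688) = 0, so p = -64.
The remaining components then also vanish.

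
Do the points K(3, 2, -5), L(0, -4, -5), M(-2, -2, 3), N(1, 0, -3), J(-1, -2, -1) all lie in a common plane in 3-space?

The plane through K, L, M has normal n = KL × KM = (-48, 24, -18) and equation n·P = -6.
Checking the remaining points: n·N = 6, n·J = 18.
Since n·N = 6 ≠ -6, N is off the plane and the points are not all coplanar.

No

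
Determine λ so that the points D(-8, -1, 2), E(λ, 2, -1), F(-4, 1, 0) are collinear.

-2

Direction DF = (4, 2, -2). From the y-coordinate of E, the parameter along the line is τ = (2 − (-1))/2 = 3/2.
Then λ = (-8) + 3/2·(4) = -2.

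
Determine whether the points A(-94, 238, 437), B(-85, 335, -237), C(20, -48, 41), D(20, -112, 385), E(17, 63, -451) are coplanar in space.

No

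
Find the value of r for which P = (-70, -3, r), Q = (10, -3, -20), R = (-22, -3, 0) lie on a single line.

Collinearity requires PQ × PR = 0; each component is linear in r.
The y-component gives (32)r + (-960) = 0, so r = 30.
The remaining components then also vanish.

30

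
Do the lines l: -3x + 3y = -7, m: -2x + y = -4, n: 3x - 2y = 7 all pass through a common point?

Intersecting l and m: solving the 2×2 system gives (x, y) = (5/3, -2/3).
Substitute into n: (3)(5/3) + (-2)(-2/3) = 19/3.
But n requires 7 ≠ 19/3, so the three lines have no common point.

No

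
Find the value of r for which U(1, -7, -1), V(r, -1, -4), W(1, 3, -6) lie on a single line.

1

Collinearity requires UV × UW = 0; each component is linear in r.
The y-component gives (5)r + (-5) = 0, so r = 1.
The remaining components then also vanish.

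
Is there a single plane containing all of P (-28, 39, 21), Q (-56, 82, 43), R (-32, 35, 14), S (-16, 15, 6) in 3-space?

The four points are coplanar iff the 3×3 determinant with rows PQ, PR, PS is zero.
Rows: (-28, 43, 22), (-4, -4, -7), (12, -24, -15).
Expanding along the first row: (-28)(-108) − (43)(144) + (22)(144) = 0.
Zero determinant ⇒ coplanar.

Yes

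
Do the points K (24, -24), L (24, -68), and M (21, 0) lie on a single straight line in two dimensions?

No

KL = (0, -44), KM = (-3, 24).
If collinear, KM would be a scalar multiple of KL. But (0)·(24) ≠ (-44)·(-3) (difference -132), so they are not parallel; the points are not collinear.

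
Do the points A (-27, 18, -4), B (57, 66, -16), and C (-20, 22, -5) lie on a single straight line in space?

AB = (84, 48, -12), AC = (7, 4, -1).
AB × AC = (0, 0, 0).
The cross product vanishes, so the three points are collinear.

Yes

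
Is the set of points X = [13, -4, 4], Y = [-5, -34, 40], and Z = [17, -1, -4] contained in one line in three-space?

No

XY = (-18, -30, 36), XZ = (4, 3, -8).
XY × XZ = (132, 0, 66).
The cross product is nonzero, so the points do not lie on one line.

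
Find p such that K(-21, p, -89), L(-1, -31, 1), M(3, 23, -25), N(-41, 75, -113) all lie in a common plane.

79

The points are coplanar iff KL · (KM × KN) = 0.
Expanding, this is linear in p: (-1496)p + (118184) = 0.
So p = 79.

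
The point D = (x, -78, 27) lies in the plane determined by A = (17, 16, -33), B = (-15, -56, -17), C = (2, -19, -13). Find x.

-23

A normal to the plane is n = AB × AC = (-880, 400, 40).
D lies in the plane iff n · AD = 0.
This gives (-880)x + (-20240) = 0, so x = -23.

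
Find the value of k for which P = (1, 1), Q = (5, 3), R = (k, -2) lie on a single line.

-5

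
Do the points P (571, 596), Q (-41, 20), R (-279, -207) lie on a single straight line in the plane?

No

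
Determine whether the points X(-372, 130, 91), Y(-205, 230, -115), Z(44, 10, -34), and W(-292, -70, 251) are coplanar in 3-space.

No

The four points are coplanar iff the 3×3 determinant with rows XY, XZ, XW is zero.
Rows: (167, 100, -206), (416, -120, -125), (80, -200, 160).
Expanding along the first row: (167)(-44200) − (100)(76560) + (-206)(-73600) = 124200.
Nonzero ⇒ not coplanar.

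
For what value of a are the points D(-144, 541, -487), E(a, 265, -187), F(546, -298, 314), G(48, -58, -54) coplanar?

Normal to plane DFG: n = (116512, -144978, -252222); plane equation n·P = 27621288.
Requiring n·E = 27621288: (116512)a + (8746344) = 27621288.
So a = 162.

162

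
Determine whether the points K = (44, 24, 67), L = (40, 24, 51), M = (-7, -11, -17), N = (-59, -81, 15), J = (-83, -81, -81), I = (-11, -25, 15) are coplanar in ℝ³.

The plane through K, L, M has normal n = KL × KM = (-560, 480, 140) and equation n·P = -3740.
Checking the remaining points: n·N = -3740, n·J = -3740, n·I = -3740.
All equal -3740, so all 6 points lie in one plane.

Yes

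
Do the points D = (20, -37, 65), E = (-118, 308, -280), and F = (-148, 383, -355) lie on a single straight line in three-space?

Yes

DE = (-138, 345, -345), DF = (-168, 420, -420).
DE × DF = (0, 0, 0).
The cross product vanishes, so the three points are collinear.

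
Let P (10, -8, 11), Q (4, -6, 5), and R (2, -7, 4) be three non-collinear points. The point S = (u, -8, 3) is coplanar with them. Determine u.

The plane through P, Q, R has equation −8x + 6y + 10z = -18.
Substituting S: (-8)u + (-18) = -18, so u = 0.

0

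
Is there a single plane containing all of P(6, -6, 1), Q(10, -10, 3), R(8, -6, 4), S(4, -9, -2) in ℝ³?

No

The four points are coplanar iff the 3×3 determinant with rows PQ, PR, PS is zero.
Rows: (4, -4, 2), (2, 0, 3), (-2, -3, -3).
Expanding along the first row: (4)(9) − (-4)(0) + (2)(-6) = 24.
Nonzero ⇒ not coplanar.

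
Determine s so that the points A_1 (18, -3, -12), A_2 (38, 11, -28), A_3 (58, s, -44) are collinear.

25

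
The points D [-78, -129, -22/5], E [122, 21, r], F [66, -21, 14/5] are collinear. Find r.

28/5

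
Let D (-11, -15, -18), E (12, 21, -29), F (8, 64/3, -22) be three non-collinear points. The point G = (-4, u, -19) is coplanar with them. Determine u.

-1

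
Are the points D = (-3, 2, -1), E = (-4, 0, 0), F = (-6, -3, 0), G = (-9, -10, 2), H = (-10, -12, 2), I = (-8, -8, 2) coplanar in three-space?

No

The plane through D, E, F has normal n = DE × DF = (3, -2, -1) and equation n·P = -12.
Checking the remaining points: n·G = -9, n·H = -8, n·I = -10.
Since n·G = -9 ≠ -12, G is off the plane and the points are not all coplanar.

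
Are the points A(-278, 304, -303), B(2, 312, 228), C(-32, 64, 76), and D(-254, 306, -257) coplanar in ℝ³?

No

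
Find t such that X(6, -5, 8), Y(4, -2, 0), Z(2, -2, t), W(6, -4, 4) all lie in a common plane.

The points are coplanar iff XY · (XZ × XW) = 0.
Expanding, this is linear in t: (2)t + (-8) = 0.
So t = 4.

4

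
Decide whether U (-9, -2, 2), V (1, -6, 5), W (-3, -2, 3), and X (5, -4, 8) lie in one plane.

No

With U as base: UV = (10, -4, 3), UW = (6, 0, 1), UX = (14, -2, 6).
UW × UX = (2, -22, -12).
UV · (UW × UX) = 72.
Since 72 ≠ 0, the four points are not coplanar.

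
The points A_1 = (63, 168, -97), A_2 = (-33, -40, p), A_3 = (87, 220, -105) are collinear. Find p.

Collinearity requires A_1A_2 × A_1A_3 = 0; each component is linear in p.
The x-component gives (-52)p + (-3380) = 0, so p = -65.
The remaining components then also vanish.

-65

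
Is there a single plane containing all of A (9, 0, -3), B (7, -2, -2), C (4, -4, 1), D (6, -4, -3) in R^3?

Yes

The four points are coplanar iff the 3×3 determinant with rows AB, AC, AD is zero.
Rows: (-2, -2, 1), (-5, -4, 4), (-3, -4, 0).
Expanding along the first row: (-2)(16) − (-2)(12) + (1)(8) = 0.
Zero determinant ⇒ coplanar.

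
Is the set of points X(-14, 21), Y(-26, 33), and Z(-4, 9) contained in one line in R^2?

XY = (-12, 12), XZ = (10, -12).
Twice the signed area of △XYZ is (-12)(-12) − (12)(10) = 24.
The area is nonzero, so the three points are not collinear.

No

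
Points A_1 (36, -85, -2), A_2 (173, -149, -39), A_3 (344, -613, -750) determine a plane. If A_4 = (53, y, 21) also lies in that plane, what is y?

-77

Coplanarity requires A_1A_2 · (A_1A_3 × A_1A_4) = 0.
A_1A_2 = (137, -64, -37), A_1A_3 = (308, -528, -748); the triple product is linear in y with coefficient 91080 and constant term 7013160.
Setting it to zero: y = -77.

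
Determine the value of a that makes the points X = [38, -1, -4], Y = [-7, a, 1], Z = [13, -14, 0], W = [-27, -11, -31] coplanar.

-23

Coplanarity ⇔ det[XY; XZ; XW] = 0.
Expanding, this is linear in a: (-935)a + (-21505) = 0.
So a = -23.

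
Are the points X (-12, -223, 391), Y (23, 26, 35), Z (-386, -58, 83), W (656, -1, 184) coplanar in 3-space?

No

The four points are coplanar iff the 3×3 determinant with rows XY, XZ, XW is zero.
Rows: (35, 249, -356), (-374, 165, -308), (668, 222, -207).
Expanding along the first row: (35)(34221) − (249)(283162) + (-356)(-193248) = -513315.
Nonzero ⇒ not coplanar.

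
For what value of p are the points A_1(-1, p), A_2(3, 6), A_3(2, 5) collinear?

2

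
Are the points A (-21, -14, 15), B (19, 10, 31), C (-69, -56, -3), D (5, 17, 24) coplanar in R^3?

The four points are coplanar iff the 3×3 determinant with rows AB, AC, AD is zero.
Rows: (40, 24, 16), (-48, -42, -18), (26, 31, 9).
Expanding along the first row: (40)(180) − (24)(36) + (16)(-396) = 0.
Zero determinant ⇒ coplanar.

Yes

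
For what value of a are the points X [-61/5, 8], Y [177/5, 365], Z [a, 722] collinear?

83

The three points are collinear iff det[XY; XZ] = 0.
This determinant is linear in a: (-357)a + (29631) = 0, so a = 83.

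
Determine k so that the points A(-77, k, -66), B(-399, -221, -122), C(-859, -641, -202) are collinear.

73

Direction BC = (-460, -420, -80). From the x-coordinate of A, the parameter along the line is τ = (-77 − (-399))/(-460) = -7/10.
Then k = (-221) + (-7/10)·(-420) = 73.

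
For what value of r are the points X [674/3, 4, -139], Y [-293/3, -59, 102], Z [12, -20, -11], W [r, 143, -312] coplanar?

Normal to plane XYZ: n = (-2280, -9994, -5662); plane equation n·P = 234802.
Requiring n·W = 234802: (-2280)r + (337402) = 234802.
So r = 45.

45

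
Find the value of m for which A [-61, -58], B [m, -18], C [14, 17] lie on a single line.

The three points are collinear iff det[AB; AC] = 0.
This determinant is linear in m: (75)m + (1575) = 0, so m = -21.

-21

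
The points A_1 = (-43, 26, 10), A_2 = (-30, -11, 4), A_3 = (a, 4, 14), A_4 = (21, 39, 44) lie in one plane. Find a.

The points are coplanar iff A_1A_2 · (A_1A_3 × A_1A_4) = 0.
Expanding, this is linear in a: (1180)a + (22420) = 0.
So a = -19.

-19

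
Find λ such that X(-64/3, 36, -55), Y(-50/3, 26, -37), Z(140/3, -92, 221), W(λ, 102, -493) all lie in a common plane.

-110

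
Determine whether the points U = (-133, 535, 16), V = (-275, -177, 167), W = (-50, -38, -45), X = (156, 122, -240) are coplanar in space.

The four points are coplanar iff the 3×3 determinant with rows UV, UW, UX is zero.
Rows: (-142, -712, 151), (83, -573, -61), (289, -413, -256).
Expanding along the first row: (-142)(121495) − (-712)(-3619) + (151)(131318) = 0.
Zero determinant ⇒ coplanar.

Yes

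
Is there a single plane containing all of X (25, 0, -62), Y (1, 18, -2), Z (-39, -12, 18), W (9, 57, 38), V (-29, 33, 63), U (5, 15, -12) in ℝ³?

Yes

The plane through X, Y, Z has normal n = XY × XZ = (2160, -1920, 1440) and equation n·P = -35280.
Checking the remaining points: n·W = -35280, n·V = -35280, n·U = -35280.
All equal -35280, so all 6 points lie in one plane.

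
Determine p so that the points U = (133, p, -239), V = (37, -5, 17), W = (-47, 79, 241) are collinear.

Direction VW = (-84, 84, 224). From the x-coordinate of U, the parameter along the line is τ = (133 − 37)/(-84) = -8/7.
Then p = (-5) + (-8/7)·(84) = -101.

-101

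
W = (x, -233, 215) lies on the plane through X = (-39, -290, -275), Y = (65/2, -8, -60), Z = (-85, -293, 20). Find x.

-185/2

The plane through X, Y, Z has equation 83835x − (61965/2)y + (25515/2)z = 4414095/2.
Substituting W: (83835)x + (9961785) = 4414095/2, so x = -185/2.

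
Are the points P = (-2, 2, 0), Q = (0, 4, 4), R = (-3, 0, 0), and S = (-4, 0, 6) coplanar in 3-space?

No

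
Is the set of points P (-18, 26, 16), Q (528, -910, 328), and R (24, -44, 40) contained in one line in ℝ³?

PQ = (546, -936, 312), PR = (42, -70, 24).
PQ × PR = (-624, 0, 1092).
The cross product is nonzero, so the points do not lie on one line.

No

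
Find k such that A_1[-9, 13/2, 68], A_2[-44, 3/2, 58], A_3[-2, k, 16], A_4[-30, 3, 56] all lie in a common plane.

3

The points are coplanar iff A_1A_2 · (A_1A_3 × A_1A_4) = 0.
Expanding, this is linear in k: (210)k + (-630) = 0.
So k = 3.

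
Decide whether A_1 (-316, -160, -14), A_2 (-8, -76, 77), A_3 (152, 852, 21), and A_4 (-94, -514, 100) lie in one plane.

Yes

The four points are coplanar iff the 3×3 determinant with rows A_1A_2, A_1A_3, A_1A_4 is zero.
Rows: (308, 84, 91), (468, 1012, 35), (222, -354, 114).
Expanding along the first row: (308)(127758) − (84)(45582) + (91)(-390336) = 0.
Zero determinant ⇒ coplanar.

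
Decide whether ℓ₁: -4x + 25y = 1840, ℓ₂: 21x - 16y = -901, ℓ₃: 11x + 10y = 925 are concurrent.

Yes

Intersecting ℓ₁ and ℓ₂: solving the 2×2 system gives (x, y) = (15, 76).
Substitute into ℓ₃: (11)(15) + (10)(76) = 925.
This equals 925, so (15, 76) lies on all three lines and they are concurrent.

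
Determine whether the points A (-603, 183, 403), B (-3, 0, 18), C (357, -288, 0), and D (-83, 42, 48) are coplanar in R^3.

No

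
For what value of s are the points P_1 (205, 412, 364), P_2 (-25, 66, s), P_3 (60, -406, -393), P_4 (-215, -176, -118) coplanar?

77

The points are coplanar iff P_1P_2 · (P_1P_3 × P_1P_4) = 0.
Expanding, this is linear in s: (-258300)s + (19889100) = 0.
So s = 77.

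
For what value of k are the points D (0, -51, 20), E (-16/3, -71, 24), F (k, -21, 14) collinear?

Direction DE = (-16/3, -20, 4). From the y-coordinate of F, the parameter along the line is τ = (-21 − (-51))/(-20) = -3/2.
Then k = 0 + (-3/2)·(-16/3) = 8.

8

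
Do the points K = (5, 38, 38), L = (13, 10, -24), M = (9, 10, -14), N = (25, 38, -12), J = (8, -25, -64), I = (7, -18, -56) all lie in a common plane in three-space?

No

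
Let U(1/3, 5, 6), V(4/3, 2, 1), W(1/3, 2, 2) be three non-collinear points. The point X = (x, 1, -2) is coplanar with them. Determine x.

3

Coplanarity requires UV · (UW × UX) = 0.
UV = (1, -3, -5), UW = (0, -3, -4); the triple product is linear in x with coefficient -3 and constant term 9.
Setting it to zero: x = 3.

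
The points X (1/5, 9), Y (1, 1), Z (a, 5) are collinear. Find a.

3/5

Collinearity: (Z − X) must be parallel to (Y − X) = (4/5, -8).
Cross-multiplying the components: (a − 1/5)·(-8) = (-4)·(4/5).
Solving gives a = 3/5.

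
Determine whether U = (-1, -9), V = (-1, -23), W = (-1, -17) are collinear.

Yes

UV = (0, -14), UW = (0, -8).
Checking proportionality: UW = 4/7·UV, so the vectors are parallel and the points are collinear.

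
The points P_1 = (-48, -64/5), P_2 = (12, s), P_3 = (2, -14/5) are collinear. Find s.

-4/5

Collinearity: (P_2 − P_1) must be parallel to (P_3 − P_1) = (50, 10).
Cross-multiplying the components: (s − (-64/5))·(50) = (60)·(10).
Solving gives s = -4/5.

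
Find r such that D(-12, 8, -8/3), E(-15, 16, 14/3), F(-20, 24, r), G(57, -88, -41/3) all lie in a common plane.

22/3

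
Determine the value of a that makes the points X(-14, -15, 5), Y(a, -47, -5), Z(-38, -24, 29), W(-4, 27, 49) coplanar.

-37

The points are coplanar iff XY · (XZ × XW) = 0.
Expanding, this is linear in a: (-1404)a + (-51948) = 0.
So a = -37.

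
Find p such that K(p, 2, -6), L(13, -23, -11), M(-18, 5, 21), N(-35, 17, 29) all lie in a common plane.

-30

Coplanarity ⇔ det[KL; KM; KN] = 0.
Expanding, this is linear in p: (160)p + (4800) = 0.
So p = -30.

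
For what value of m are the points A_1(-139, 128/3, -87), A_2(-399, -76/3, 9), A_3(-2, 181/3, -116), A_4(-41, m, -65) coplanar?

Normal to plane A_1A_2A_3: n = (276, 5612, 14168/3); plane equation n·P = -629372/3.
Requiring n·A_4 = -629372/3: (5612)m + (-954868/3) = -629372/3.
So m = 58/3.

58/3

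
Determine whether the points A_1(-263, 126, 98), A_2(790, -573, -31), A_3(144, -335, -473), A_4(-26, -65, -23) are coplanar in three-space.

Yes

A normal to the plane through A_1, A_2, A_3 is n = A_1A_2 × A_1A_3 = (339660, 548760, -200940).
The plane has equation n·P = -39878940. For A_4: n·A_4 = -39878940.
Equal, so A_4 lies in the plane and all four are coplanar.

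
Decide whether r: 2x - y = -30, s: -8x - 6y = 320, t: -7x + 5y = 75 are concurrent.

Yes

Intersecting r and s: solving the 2×2 system gives (x, y) = (-25, -20).
Substitute into t: (-7)(-25) + (5)(-20) = 75.
This equals 75, so (-25, -20) lies on all three lines and they are concurrent.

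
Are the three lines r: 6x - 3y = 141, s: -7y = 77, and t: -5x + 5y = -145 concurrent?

Yes

Intersecting r and s: solving the 2×2 system gives (x, y) = (18, -11).
Substitute into t: (-5)(18) + (5)(-11) = -145.
This equals -145, so (18, -11) lies on all three lines and they are concurrent.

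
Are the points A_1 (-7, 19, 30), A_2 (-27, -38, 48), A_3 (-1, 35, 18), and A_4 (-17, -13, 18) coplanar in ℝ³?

Yes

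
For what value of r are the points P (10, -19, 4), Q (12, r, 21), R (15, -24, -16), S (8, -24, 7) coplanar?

14

Coplanarity ⇔ det[PQ; PR; PS] = 0.
Expanding, this is linear in r: (25)r + (-350) = 0.
So r = 14.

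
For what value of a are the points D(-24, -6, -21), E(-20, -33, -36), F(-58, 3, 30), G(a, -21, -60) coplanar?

0

Normal to plane DEF: n = (-1242, 306, -882); plane equation n·P = 46494.
Requiring n·G = 46494: (-1242)a + (46494) = 46494.
So a = 0.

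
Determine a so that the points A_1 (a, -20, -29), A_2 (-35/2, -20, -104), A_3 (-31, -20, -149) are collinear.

5

Collinearity requires A_1A_2 × A_1A_3 = 0; each component is linear in a.
The y-component gives (-45)a + (225) = 0, so a = 5.
The remaining components then also vanish.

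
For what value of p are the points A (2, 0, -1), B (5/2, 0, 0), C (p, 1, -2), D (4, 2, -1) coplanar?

5/2

Normal to plane ABD: n = (-2, 2, 1); plane equation n·P = -5.
Requiring n·C = -5: (-2)p + (0) = -5.
So p = 5/2.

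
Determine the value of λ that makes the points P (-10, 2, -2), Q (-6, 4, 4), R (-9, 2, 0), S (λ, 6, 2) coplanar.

-6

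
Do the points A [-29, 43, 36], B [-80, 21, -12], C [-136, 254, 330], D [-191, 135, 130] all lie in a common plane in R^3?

The four points are coplanar iff the 3×3 determinant with rows AB, AC, AD is zero.
Rows: (-51, -22, -48), (-107, 211, 294), (-162, 92, 94).
Expanding along the first row: (-51)(-7214) − (-22)(37570) + (-48)(24338) = 26230.
Nonzero ⇒ not coplanar.

No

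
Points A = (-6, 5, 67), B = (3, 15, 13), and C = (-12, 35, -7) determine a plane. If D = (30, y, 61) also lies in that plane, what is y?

The plane through A, B, C has equation 880x + 990y + 330z = 21780.
Substituting D: (990)y + (46530) = 21780, so y = -25.

-25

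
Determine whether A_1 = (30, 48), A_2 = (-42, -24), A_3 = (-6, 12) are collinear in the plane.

A_1A_2 = (-72, -72), A_1A_3 = (-36, -36).
Twice the signed area of △A_1A_2A_3 is (-72)(-36) − (-72)(-36) = 0.
The triangle is degenerate (zero area), so the points are collinear.

Yes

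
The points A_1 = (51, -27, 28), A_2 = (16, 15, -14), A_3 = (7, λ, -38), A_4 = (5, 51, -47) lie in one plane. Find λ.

41

Coplanarity ⇔ det[A_1A_2; A_1A_3; A_1A_4] = 0.
Expanding, this is linear in λ: (693)λ + (-28413) = 0.
So λ = 41.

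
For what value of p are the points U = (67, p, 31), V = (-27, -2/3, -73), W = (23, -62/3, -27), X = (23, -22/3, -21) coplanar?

2/3

The points are coplanar iff UV · (UW × UX) = 0.
Expanding, this is linear in p: (300)p + (-200) = 0.
So p = 2/3.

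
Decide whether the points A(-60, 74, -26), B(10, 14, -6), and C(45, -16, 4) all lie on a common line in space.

Yes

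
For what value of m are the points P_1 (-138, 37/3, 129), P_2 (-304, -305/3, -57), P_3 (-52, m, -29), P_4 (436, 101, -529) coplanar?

Coplanarity ⇔ det[P_1P_2; P_1P_3; P_1P_4] = 0.
Expanding, this is linear in m: (215992)m + (-7559720/3) = 0.
So m = 35/3.

35/3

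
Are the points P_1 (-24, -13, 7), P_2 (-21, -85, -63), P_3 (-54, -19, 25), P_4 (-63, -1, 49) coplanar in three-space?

Yes

A normal to the plane through P_1, P_2, P_3 is n = P_1P_2 × P_1P_3 = (-1716, 2046, -2178).
The plane has equation n·P = -660. For P_4: n·P_4 = -660.
Equal, so P_4 lies in the plane and all four are coplanar.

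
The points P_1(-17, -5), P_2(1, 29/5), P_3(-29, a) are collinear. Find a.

-61/5

Collinearity: (P_3 − P_1) must be parallel to (P_2 − P_1) = (18, 54/5).
Cross-multiplying the components: (a − (-5))·(18) = (-12)·(54/5).
Solving gives a = -61/5.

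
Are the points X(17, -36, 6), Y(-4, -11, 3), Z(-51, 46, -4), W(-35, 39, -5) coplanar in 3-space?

Yes

With X as base: XY = (-21, 25, -3), XZ = (-68, 82, -10), XW = (-52, 75, -11).
XZ × XW = (-152, -228, -836).
XY · (XZ × XW) = 0.
The scalar triple product vanishes, so the four points are coplanar.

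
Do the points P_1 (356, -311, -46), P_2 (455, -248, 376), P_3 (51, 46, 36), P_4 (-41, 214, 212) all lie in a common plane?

Yes

A normal to the plane through P_1, P_2, P_3 is n = P_1P_2 × P_1P_3 = (-145488, -136828, 54558).
The plane has equation n·P = -11749888. For P_4: n·P_4 = -11749888.
Equal, so P_4 lies in the plane and all four are coplanar.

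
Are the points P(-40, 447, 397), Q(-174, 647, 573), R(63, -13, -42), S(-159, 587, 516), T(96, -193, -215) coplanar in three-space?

The plane through P, Q, R has normal n = PQ × PR = (-6840, -40698, 41040) and equation n·X = -1625526.
Checking the remaining points: n·S = -1625526, n·T = -1625526.
All equal -1625526, so all 5 points lie in one plane.

Yes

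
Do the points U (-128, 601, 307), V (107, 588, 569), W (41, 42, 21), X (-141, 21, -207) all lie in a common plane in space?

No

With U as base: UV = (235, -13, 262), UW = (169, -559, -286), UX = (-13, -580, -514).
UW × UX = (121446, 90584, -105287).
UV · (UW × UX) = -222976.
Since -222976 ≠ 0, the four points are not coplanar.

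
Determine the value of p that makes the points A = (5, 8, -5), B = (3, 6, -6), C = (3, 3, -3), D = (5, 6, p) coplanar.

Normal to plane ABC: n = (-9, 6, 6); plane equation n·P = -27.
Requiring n·D = -27: (6)p + (-9) = -27.
So p = -3.

-3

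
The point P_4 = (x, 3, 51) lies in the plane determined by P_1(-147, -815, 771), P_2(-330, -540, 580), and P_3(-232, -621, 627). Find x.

The plane through P_1, P_2, P_3 has equation −2546x − 10117y − 12127z = -730300.
Substituting P_4: (-2546)x + (-648828) = -730300, so x = 32.

32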